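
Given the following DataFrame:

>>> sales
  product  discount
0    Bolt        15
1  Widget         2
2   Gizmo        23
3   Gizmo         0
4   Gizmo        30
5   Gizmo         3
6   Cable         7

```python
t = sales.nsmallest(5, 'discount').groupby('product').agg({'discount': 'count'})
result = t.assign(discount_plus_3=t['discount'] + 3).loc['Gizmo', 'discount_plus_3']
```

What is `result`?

take 5 rows with smallest discount:
  product  discount
3   Gizmo         0
1  Widget         2
5   Gizmo         3
6   Cable         7
0    Bolt        15
group by product, count of discount:
         discount
product          
Bolt            1
Cable           1
Gizmo           2
Widget          1
add column discount_plus_3 = t['discount'] + 3:
         discount  discount_plus_3
product                           
Bolt            1                4
Cable           1                4
Gizmo           2                5
Widget          1                4

5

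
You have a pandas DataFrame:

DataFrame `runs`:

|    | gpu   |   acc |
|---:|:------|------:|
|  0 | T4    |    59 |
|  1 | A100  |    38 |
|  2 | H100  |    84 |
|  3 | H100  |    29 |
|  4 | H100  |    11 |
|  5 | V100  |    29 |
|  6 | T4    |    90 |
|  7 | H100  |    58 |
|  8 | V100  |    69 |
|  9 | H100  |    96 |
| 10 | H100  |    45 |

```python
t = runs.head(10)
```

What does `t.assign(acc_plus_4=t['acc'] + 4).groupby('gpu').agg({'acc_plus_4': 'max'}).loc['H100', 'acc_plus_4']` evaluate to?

100

take first 10 rows:
    gpu  acc
0    T4   59
1  A100   38
2  H100   84
3  H100   29
4  H100   11
5  V100   29
6    T4   90
7  H100   58
8  V100   69
9  H100   96
add column acc_plus_4 = t['acc'] + 4:
    gpu  acc  acc_plus_4
0    T4   59          63
1  A100   38          42
2  H100   84          88
3  H100   29          33
4  H100   11          15
5  V100   29          33
6    T4   90          94
7  H100   58          62
8  V100   69          73
9  H100   96         100
group by gpu, max of acc_plus_4:
      acc_plus_4
gpu             
A100          42
H100         100
T4            94
V100          73
So loc['H100', 'acc_plus_4'] = 100.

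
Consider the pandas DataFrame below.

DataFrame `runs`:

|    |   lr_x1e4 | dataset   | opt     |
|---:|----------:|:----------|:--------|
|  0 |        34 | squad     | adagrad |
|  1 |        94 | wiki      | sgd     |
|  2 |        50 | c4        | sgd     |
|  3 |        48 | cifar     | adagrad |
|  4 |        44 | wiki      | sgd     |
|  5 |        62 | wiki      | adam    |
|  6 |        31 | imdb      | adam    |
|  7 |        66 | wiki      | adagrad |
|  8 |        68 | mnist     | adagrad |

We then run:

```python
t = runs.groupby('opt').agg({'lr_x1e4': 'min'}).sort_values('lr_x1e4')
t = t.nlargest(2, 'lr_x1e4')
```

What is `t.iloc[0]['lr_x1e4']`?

group by opt, min of lr_x1e4:
         lr_x1e4
opt             
adagrad       34
adam          31
sgd           44
sort by lr_x1e4:
         lr_x1e4
opt             
adam          31
adagrad       34
sgd           44
take 2 rows with largest lr_x1e4:
         lr_x1e4
opt             
sgd           44
adagrad       34

44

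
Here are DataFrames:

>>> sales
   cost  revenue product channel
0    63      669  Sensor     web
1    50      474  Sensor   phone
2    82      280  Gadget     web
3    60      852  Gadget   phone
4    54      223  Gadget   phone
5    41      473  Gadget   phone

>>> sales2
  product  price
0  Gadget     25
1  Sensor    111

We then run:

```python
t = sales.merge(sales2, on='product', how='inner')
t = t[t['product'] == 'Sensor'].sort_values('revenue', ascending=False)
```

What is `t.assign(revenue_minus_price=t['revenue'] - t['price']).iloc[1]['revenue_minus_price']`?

363

merge on 'product' (how='inner') → 6 rows:
   cost  revenue product channel  price
0    63      669  Sensor     web    111
1    50      474  Sensor   phone    111
2    82      280  Gadget     web     25
3    60      852  Gadget   phone     25
4    54      223  Gadget   phone     25
5    41      473  Gadget   phone     25
filter rows where product == 'Sensor':
   cost  revenue product channel  price
0    63      669  Sensor     web    111
1    50      474  Sensor   phone    111
sort by revenue descending:
   cost  revenue product channel  price
0    63      669  Sensor     web    111
1    50      474  Sensor   phone    111
add column revenue_minus_price = t['revenue'] - t['price']:
   cost  revenue product channel  price  revenue_minus_price
0    63      669  Sensor     web    111                  558
1    50      474  Sensor   phone    111                  363
So iloc[1]['revenue_minus_price'] = 363.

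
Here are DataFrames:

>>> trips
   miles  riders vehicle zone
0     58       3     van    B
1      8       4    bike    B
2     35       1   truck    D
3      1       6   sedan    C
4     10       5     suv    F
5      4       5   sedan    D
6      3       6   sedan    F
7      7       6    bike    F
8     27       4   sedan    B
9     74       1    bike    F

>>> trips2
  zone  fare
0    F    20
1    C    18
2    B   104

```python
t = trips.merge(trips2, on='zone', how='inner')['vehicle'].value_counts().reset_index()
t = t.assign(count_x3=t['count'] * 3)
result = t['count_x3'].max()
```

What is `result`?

9

merge on 'zone' (how='inner') → 8 rows:
   miles  riders vehicle zone  fare
0     58       3     van    B   104
1      8       4    bike    B   104
2      1       6   sedan    C    18
3     10       5     suv    F    20
4      3       6   sedan    F    20
5      7       6    bike    F    20
6     27       4   sedan    B   104
7     74       1    bike    F    20
value_counts of vehicle:
vehicle
bike     3
sedan    3
van      1
suv      1
Name: count, dtype: int64
reset_index():
  vehicle  count
0    bike      3
1   sedan      3
2     van      1
3     suv      1
add column count_x3 = t['count'] * 3:
  vehicle  count  count_x3
0    bike      3         9
1   sedan      3         9
2     van      1         3
3     suv      1         3
max of column 'count_x3' → 9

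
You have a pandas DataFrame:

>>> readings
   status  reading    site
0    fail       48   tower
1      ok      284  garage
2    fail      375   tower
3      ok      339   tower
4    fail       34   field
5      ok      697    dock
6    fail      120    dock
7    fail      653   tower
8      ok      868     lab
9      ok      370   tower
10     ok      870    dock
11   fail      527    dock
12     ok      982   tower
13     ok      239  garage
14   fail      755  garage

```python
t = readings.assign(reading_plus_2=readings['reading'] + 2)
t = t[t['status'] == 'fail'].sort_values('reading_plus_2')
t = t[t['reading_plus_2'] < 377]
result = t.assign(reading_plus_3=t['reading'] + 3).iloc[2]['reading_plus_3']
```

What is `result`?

add column reading_plus_2 = readings['reading'] + 2:
   status  reading    site  reading_plus_2
0    fail       48   tower              50
1      ok      284  garage             286
2    fail      375   tower             377
3      ok      339   tower             341
4    fail       34   field              36
5      ok      697    dock             699
6    fail      120    dock             122
7    fail      653   tower             655
8      ok      868     lab             870
9      ok      370   tower             372
10     ok      870    dock             872
11   fail      527    dock             529
12     ok      982   tower             984
13     ok      239  garage             241
14   fail      755  garage             757
filter rows where status == 'fail':
   status  reading    site  reading_plus_2
0    fail       48   tower              50
2    fail      375   tower             377
4    fail       34   field              36
6    fail      120    dock             122
7    fail      653   tower             655
11   fail      527    dock             529
14   fail      755  garage             757
sort by reading_plus_2:
   status  reading    site  reading_plus_2
4    fail       34   field              36
0    fail       48   tower              50
6    fail      120    dock             122
2    fail      375   tower             377
11   fail      527    dock             529
7    fail      653   tower             655
14   fail      755  garage             757
filter rows where reading_plus_2 < 377:
  status  reading   site  reading_plus_2
4   fail       34  field              36
0   fail       48  tower              50
6   fail      120   dock             122
add column reading_plus_3 = t['reading'] + 3:
  status  reading   site  reading_plus_2  reading_plus_3
4   fail       34  field              36              37
0   fail       48  tower              50              51
6   fail      120   dock             122             123

123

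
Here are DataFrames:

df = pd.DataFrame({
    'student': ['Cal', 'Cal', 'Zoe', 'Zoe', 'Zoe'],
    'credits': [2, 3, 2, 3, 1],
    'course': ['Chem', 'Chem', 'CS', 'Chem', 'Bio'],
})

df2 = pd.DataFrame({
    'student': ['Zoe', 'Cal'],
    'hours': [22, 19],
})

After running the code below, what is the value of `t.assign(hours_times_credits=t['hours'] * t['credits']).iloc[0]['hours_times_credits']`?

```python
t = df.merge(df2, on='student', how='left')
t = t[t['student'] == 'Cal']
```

38

merge on 'student' (how='left') → 5 rows:
  student  credits course  hours
0     Cal        2   Chem     19
1     Cal        3   Chem     19
2     Zoe        2     CS     22
3     Zoe        3   Chem     22
4     Zoe        1    Bio     22
filter rows where student == 'Cal':
  student  credits course  hours
0     Cal        2   Chem     19
1     Cal        3   Chem     19
add column hours_times_credits = t['hours'] * t['credits']:
  student  credits course  hours  hours_times_credits
0     Cal        2   Chem     19                   38
1     Cal        3   Chem     19                   57
Taking the value at position 0, column 'hours_times_credits' gives 38.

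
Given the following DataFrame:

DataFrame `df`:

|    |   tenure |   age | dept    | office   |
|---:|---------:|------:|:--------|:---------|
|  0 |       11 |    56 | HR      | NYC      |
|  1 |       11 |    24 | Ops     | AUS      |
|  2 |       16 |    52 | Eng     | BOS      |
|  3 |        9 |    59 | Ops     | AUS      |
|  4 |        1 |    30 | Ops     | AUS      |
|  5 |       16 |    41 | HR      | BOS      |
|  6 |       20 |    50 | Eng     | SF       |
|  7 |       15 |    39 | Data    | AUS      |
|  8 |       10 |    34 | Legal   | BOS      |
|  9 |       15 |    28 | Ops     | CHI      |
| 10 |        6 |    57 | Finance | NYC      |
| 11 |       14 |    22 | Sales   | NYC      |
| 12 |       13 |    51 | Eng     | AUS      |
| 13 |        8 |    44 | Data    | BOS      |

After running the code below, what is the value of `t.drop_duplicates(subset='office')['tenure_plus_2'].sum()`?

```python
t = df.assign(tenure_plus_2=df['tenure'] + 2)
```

add column tenure_plus_2 = df['tenure'] + 2:
    tenure  age     dept office  tenure_plus_2
0       11   56       HR    NYC             13
1       11   24      Ops    AUS             13
2       16   52      Eng    BOS             18
3        9   59      Ops    AUS             11
4        1   30      Ops    AUS              3
5       16   41       HR    BOS             18
6       20   50      Eng     SF             22
7       15   39     Data    AUS             17
8       10   34    Legal    BOS             12
9       15   28      Ops    CHI             17
10       6   57  Finance    NYC              8
11      14   22    Sales    NYC             16
12      13   51      Eng    AUS             15
13       8   44     Data    BOS             10
drop duplicate office (keep=first):
   tenure  age dept office  tenure_plus_2
0      11   56   HR    NYC             13
1      11   24  Ops    AUS             13
2      16   52  Eng    BOS             18
6      20   50  Eng     SF             22
9      15   28  Ops    CHI             17
The sum of column 'tenure_plus_2' is 83.

83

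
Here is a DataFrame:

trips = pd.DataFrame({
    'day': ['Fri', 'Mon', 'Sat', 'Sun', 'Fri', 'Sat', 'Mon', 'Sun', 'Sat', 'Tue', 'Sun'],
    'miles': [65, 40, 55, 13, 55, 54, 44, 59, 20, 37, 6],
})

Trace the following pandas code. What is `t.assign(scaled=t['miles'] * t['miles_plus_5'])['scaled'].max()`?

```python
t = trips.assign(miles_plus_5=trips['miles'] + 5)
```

4550

add column miles_plus_5 = trips['miles'] + 5:
    day  miles  miles_plus_5
0   Fri     65            70
1   Mon     40            45
2   Sat     55            60
3   Sun     13            18
4   Fri     55            60
5   Sat     54            59
6   Mon     44            49
7   Sun     59            64
8   Sat     20            25
9   Tue     37            42
10  Sun      6            11
add column scaled = t['miles'] * t['miles_plus_5']:
    day  miles  miles_plus_5  scaled
0   Fri     65            70    4550
1   Mon     40            45    1800
2   Sat     55            60    3300
3   Sun     13            18     234
4   Fri     55            60    3300
5   Sat     54            59    3186
6   Mon     44            49    2156
7   Sun     59            64    3776
8   Sat     20            25     500
9   Tue     37            42    1554
10  Sun      6            11      66
Hence 4550.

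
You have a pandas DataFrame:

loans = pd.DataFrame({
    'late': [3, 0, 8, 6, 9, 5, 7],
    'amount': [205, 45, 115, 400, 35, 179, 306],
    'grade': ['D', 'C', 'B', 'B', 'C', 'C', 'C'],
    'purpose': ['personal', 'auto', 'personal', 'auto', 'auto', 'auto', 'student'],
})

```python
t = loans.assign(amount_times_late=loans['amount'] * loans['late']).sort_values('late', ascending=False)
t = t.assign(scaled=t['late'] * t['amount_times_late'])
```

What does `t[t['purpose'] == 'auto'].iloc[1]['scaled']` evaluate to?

14400

add column amount_times_late = loans['amount'] * loans['late']:
   late  amount grade   purpose  amount_times_late
0     3     205     D  personal                615
1     0      45     C      auto                  0
2     8     115     B  personal                920
3     6     400     B      auto               2400
4     9      35     C      auto                315
5     5     179     C      auto                895
6     7     306     C   student               2142
sort by late descending:
   late  amount grade   purpose  amount_times_late
4     9      35     C      auto                315
2     8     115     B  personal                920
6     7     306     C   student               2142
3     6     400     B      auto               2400
5     5     179     C      auto                895
0     3     205     D  personal                615
1     0      45     C      auto                  0
add column scaled = t['late'] * t['amount_times_late']:
   late  amount grade   purpose  amount_times_late  scaled
4     9      35     C      auto                315    2835
2     8     115     B  personal                920    7360
6     7     306     C   student               2142   14994
3     6     400     B      auto               2400   14400
5     5     179     C      auto                895    4475
0     3     205     D  personal                615    1845
1     0      45     C      auto                  0       0
filter rows where purpose == 'auto':
   late  amount grade purpose  amount_times_late  scaled
4     9      35     C    auto                315    2835
3     6     400     B    auto               2400   14400
5     5     179     C    auto                895    4475
1     0      45     C    auto                  0       0
value at position 1, column 'scaled' → 14400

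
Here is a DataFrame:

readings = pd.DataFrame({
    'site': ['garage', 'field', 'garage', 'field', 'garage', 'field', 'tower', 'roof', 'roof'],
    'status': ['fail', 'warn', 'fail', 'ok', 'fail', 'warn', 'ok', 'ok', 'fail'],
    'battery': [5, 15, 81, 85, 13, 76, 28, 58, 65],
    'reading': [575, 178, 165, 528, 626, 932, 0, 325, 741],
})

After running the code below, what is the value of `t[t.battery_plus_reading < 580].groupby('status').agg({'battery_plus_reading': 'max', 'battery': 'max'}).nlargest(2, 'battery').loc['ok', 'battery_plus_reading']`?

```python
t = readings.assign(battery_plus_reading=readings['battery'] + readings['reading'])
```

383

add column battery_plus_reading = readings['battery'] + readings['reading']:
     site status  battery  reading  battery_plus_reading
0  garage   fail        5      575                   580
1   field   warn       15      178                   193
2  garage   fail       81      165                   246
3   field     ok       85      528                   613
4  garage   fail       13      626                   639
5   field   warn       76      932                  1008
6   tower     ok       28        0                    28
7    roof     ok       58      325                   383
8    roof   fail       65      741                   806
filter rows where battery_plus_reading < 580:
     site status  battery  reading  battery_plus_reading
1   field   warn       15      178                   193
2  garage   fail       81      165                   246
6   tower     ok       28        0                    28
7    roof     ok       58      325                   383
group by status: max(battery_plus_reading), max(battery):
        battery_plus_reading  battery
status                               
fail                     246       81
ok                       383       58
warn                     193       15
take 2 rows with largest battery:
        battery_plus_reading  battery
status                               
fail                     246       81
ok                       383       58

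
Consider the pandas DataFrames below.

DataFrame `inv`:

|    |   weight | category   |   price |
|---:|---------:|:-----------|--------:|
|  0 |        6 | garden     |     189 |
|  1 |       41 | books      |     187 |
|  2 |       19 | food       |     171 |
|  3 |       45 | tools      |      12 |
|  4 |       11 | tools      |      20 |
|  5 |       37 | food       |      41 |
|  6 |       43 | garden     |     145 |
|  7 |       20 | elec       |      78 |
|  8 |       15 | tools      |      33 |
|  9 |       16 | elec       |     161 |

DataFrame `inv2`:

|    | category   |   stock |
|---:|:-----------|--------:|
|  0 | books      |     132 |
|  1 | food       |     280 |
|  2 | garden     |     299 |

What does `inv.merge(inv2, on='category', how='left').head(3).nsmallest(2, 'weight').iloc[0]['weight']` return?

merge on 'category' (how='left') → 10 rows:
   weight category  price  stock
0       6   garden    189  299.0
1      41    books    187  132.0
2      19     food    171  280.0
3      45    tools     12    NaN
4      11    tools     20    NaN
5      37     food     41  280.0
6      43   garden    145  299.0
7      20     elec     78    NaN
8      15    tools     33    NaN
9      16     elec    161    NaN
take first 3 rows:
   weight category  price  stock
0       6   garden    189  299.0
1      41    books    187  132.0
2      19     food    171  280.0
take 2 rows with smallest weight:
   weight category  price  stock
0       6   garden    189  299.0
2      19     food    171  280.0
So iloc[0]['weight'] = 6.

6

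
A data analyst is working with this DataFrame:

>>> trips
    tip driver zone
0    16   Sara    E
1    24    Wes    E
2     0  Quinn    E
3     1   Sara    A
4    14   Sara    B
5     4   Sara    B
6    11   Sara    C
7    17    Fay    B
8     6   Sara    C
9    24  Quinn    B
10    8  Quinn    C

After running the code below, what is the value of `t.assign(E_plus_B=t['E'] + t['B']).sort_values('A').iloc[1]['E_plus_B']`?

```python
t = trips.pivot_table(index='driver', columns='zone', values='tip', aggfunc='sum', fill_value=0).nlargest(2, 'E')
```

pivot: rows=driver, cols=zone, sum(tip):
zone    A   B   C   E
driver               
Fay     0  17   0   0
Quinn   0  24   8   0
Sara    1  18  17  16
Wes     0   0   0  24
take 2 rows with largest E:
zone    A   B   C   E
driver               
Wes     0   0   0  24
Sara    1  18  17  16
add column E_plus_B = t['E'] + t['B']:
zone    A   B   C   E  E_plus_B
driver                         
Wes     0   0   0  24        24
Sara    1  18  17  16        34
sort by A:
zone    A   B   C   E  E_plus_B
driver                         
Wes     0   0   0  24        24
Sara    1  18  17  16        34
Hence 34.

34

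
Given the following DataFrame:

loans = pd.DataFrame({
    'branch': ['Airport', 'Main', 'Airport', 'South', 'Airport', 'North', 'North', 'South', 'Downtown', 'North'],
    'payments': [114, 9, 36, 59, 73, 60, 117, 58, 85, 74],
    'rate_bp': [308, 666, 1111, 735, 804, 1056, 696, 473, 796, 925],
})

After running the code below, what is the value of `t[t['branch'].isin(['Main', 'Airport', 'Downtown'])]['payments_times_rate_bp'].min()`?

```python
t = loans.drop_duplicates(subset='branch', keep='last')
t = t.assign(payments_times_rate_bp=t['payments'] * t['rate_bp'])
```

5994

drop duplicate branch (keep=last):
     branch  payments  rate_bp
1      Main         9      666
4   Airport        73      804
7     South        58      473
8  Downtown        85      796
9     North        74      925
add column payments_times_rate_bp = t['payments'] * t['rate_bp']:
     branch  payments  rate_bp  payments_times_rate_bp
1      Main         9      666                    5994
4   Airport        73      804                   58692
7     South        58      473                   27434
8  Downtown        85      796                   67660
9     North        74      925                   68450
filter rows where branch in ['Main', 'Airport', 'Downtown']:
     branch  payments  rate_bp  payments_times_rate_bp
1      Main         9      666                    5994
4   Airport        73      804                   58692
8  Downtown        85      796                   67660
Hence 5994.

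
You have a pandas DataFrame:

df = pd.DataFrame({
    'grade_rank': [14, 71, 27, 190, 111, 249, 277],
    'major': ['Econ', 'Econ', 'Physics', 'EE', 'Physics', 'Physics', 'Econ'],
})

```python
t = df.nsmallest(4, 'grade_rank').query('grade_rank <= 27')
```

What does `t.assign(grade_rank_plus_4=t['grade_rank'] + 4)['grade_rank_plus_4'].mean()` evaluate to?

24.5

take 4 rows with smallest grade_rank:
   grade_rank    major
0          14     Econ
2          27  Physics
1          71     Econ
4         111  Physics
filter rows where grade_rank <= 27:
   grade_rank    major
0          14     Econ
2          27  Physics
add column grade_rank_plus_4 = t['grade_rank'] + 4:
   grade_rank    major  grade_rank_plus_4
0          14     Econ                 18
2          27  Physics                 31
mean of column 'grade_rank_plus_4' → 24.5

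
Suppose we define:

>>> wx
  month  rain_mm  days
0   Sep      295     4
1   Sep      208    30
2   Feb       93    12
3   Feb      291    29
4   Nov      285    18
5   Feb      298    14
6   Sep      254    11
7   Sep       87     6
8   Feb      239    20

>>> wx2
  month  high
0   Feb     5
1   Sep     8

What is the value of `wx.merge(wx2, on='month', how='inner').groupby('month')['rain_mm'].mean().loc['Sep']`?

merge on 'month' (how='inner') → 8 rows:
  month  rain_mm  days  high
0   Sep      295     4     8
1   Sep      208    30     8
2   Feb       93    12     5
3   Feb      291    29     5
4   Feb      298    14     5
5   Sep      254    11     8
6   Sep       87     6     8
7   Feb      239    20     5
group by month, mean of rain_mm:
month
Feb    230.25
Sep    211.00
Name: rain_mm, dtype: float64
Then the value at index 'Sep': 211.0

211.0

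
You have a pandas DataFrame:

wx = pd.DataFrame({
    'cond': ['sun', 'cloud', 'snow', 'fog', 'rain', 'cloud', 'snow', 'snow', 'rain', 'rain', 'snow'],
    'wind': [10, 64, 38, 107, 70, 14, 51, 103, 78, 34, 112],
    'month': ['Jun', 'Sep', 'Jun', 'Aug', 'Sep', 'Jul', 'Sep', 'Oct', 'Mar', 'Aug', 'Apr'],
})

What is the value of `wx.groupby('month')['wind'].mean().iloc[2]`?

14.0

group by month, mean of wind:
month
Apr    112.000000
Aug     70.500000
Jul     14.000000
Jun     24.000000
Mar     78.000000
Oct    103.000000
Sep     61.666667
Name: wind, dtype: float64
value at position 2 → 14.0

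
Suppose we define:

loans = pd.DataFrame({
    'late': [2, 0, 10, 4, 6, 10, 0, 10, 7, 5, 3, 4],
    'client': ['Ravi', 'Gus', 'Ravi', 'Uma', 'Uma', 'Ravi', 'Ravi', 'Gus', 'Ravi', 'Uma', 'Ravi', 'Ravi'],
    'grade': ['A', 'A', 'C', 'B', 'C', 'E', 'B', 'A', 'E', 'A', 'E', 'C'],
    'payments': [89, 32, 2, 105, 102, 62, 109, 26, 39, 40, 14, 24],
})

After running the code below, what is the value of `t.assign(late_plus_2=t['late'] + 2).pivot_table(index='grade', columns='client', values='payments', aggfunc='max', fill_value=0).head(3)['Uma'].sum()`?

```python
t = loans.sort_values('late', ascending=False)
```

sort by late descending:
    late client grade  payments
2     10   Ravi     C         2
5     10   Ravi     E        62
7     10    Gus     A        26
8      7   Ravi     E        39
4      6    Uma     C       102
9      5    Uma     A        40
3      4    Uma     B       105
11     4   Ravi     C        24
10     3   Ravi     E        14
0      2   Ravi     A        89
1      0    Gus     A        32
6      0   Ravi     B       109
add column late_plus_2 = t['late'] + 2:
    late client grade  payments  late_plus_2
2     10   Ravi     C         2           12
5     10   Ravi     E        62           12
7     10    Gus     A        26           12
8      7   Ravi     E        39            9
4      6    Uma     C       102            8
9      5    Uma     A        40            7
3      4    Uma     B       105            6
11     4   Ravi     C        24            6
10     3   Ravi     E        14            5
0      2   Ravi     A        89            4
1      0    Gus     A        32            2
6      0   Ravi     B       109            2
pivot: rows=grade, cols=client, max(payments):
client  Gus  Ravi  Uma
grade                 
A        32    89   40
B         0   109  105
C         0    24  102
E         0    62    0
take first 3 rows:
client  Gus  Ravi  Uma
grade                 
A        32    89   40
B         0   109  105
C         0    24  102

247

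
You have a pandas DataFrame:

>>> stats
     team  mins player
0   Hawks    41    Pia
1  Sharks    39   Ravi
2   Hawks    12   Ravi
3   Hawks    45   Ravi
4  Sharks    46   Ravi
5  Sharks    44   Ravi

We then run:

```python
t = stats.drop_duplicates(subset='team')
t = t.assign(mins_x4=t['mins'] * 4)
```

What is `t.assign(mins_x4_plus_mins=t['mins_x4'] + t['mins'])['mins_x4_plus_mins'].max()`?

205

drop duplicate team (keep=first):
     team  mins player
0   Hawks    41    Pia
1  Sharks    39   Ravi
add column mins_x4 = t['mins'] * 4:
     team  mins player  mins_x4
0   Hawks    41    Pia      164
1  Sharks    39   Ravi      156
add column mins_x4_plus_mins = t['mins_x4'] + t['mins']:
     team  mins player  mins_x4  mins_x4_plus_mins
0   Hawks    41    Pia      164                205
1  Sharks    39   Ravi      156                195
So max() = 205.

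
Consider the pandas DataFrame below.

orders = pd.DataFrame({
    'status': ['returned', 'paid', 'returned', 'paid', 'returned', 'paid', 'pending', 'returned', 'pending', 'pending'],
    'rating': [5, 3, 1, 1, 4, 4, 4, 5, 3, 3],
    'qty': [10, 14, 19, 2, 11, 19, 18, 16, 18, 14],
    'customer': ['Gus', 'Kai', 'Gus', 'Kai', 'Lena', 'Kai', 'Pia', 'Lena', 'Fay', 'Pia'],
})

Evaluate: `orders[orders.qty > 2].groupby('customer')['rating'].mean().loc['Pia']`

filter rows where qty > 2:
     status  rating  qty customer
0  returned       5   10      Gus
1      paid       3   14      Kai
2  returned       1   19      Gus
4  returned       4   11     Lena
5      paid       4   19      Kai
6   pending       4   18      Pia
7  returned       5   16     Lena
8   pending       3   18      Fay
9   pending       3   14      Pia
group by customer, mean of rating:
customer
Fay     3.0
Gus     3.0
Kai     3.5
Lena    4.5
Pia     3.5
Name: rating, dtype: float64
The value at index 'Pia' is 3.5.

3.5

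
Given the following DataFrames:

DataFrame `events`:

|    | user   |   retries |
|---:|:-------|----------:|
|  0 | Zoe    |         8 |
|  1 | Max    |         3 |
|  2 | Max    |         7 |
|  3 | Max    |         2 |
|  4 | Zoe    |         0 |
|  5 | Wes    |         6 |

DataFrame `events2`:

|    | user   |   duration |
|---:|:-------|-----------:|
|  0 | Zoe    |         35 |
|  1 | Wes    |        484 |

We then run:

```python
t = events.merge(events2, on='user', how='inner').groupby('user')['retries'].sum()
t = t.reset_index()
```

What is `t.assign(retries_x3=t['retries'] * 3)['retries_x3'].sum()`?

merge on 'user' (how='inner') → 3 rows:
  user  retries  duration
0  Zoe        8        35
1  Zoe        0        35
2  Wes        6       484
group by user, sum of retries:
user
Wes    6
Zoe    8
Name: retries, dtype: int64
reset_index():
  user  retries
0  Wes        6
1  Zoe        8
add column retries_x3 = t['retries'] * 3:
  user  retries  retries_x3
0  Wes        6          18
1  Zoe        8          24
The sum of column 'retries_x3' is 42.

42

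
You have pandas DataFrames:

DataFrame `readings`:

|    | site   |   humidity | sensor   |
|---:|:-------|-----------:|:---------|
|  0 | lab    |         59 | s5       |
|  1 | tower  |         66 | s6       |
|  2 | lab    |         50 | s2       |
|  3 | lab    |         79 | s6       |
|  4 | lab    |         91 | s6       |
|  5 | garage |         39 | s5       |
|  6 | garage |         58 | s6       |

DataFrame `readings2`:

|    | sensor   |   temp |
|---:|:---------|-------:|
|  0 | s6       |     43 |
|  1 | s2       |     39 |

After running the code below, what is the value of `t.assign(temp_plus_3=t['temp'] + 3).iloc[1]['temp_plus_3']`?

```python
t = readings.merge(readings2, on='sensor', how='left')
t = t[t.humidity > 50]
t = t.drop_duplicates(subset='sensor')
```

46.0

merge on 'sensor' (how='left') → 7 rows:
     site  humidity sensor  temp
0     lab        59     s5   NaN
1   tower        66     s6  43.0
2     lab        50     s2  39.0
3     lab        79     s6  43.0
4     lab        91     s6  43.0
5  garage        39     s5   NaN
6  garage        58     s6  43.0
filter rows where humidity > 50:
     site  humidity sensor  temp
0     lab        59     s5   NaN
1   tower        66     s6  43.0
3     lab        79     s6  43.0
4     lab        91     s6  43.0
6  garage        58     s6  43.0
drop duplicate sensor (keep=first):
    site  humidity sensor  temp
0    lab        59     s5   NaN
1  tower        66     s6  43.0
add column temp_plus_3 = t['temp'] + 3:
    site  humidity sensor  temp  temp_plus_3
0    lab        59     s5   NaN          NaN
1  tower        66     s6  43.0         46.0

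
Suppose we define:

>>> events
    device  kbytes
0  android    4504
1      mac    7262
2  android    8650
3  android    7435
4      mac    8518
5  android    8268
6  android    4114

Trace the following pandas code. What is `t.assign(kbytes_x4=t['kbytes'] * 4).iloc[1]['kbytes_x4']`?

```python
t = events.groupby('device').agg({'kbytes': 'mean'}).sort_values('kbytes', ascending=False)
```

group by device, mean of kbytes:
         kbytes
device         
android  6594.2
mac      7890.0
sort by kbytes descending:
         kbytes
device         
mac      7890.0
android  6594.2
add column kbytes_x4 = t['kbytes'] * 4:
         kbytes  kbytes_x4
device                    
mac      7890.0    31560.0
android  6594.2    26376.8
Reading off the value at position 1, column 'kbytes_x4', we get 26376.8.

26376.8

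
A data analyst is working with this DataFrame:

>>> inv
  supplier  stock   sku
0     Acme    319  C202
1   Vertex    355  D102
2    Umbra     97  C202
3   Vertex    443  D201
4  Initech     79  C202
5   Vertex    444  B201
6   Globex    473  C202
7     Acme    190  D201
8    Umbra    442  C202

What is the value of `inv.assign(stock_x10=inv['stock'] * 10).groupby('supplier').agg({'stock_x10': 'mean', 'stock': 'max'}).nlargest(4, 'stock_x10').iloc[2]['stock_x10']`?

2695.0

add column stock_x10 = inv['stock'] * 10:
  supplier  stock   sku  stock_x10
0     Acme    319  C202       3190
1   Vertex    355  D102       3550
2    Umbra     97  C202        970
3   Vertex    443  D201       4430
4  Initech     79  C202        790
5   Vertex    444  B201       4440
6   Globex    473  C202       4730
7     Acme    190  D201       1900
8    Umbra    442  C202       4420
group by supplier: mean(stock_x10), max(stock):
          stock_x10  stock
supplier                  
Acme         2545.0    319
Globex       4730.0    473
Initech       790.0     79
Umbra        2695.0    442
Vertex       4140.0    444
take 4 rows with largest stock_x10:
          stock_x10  stock
supplier                  
Globex       4730.0    473
Vertex       4140.0    444
Umbra        2695.0    442
Acme         2545.0    319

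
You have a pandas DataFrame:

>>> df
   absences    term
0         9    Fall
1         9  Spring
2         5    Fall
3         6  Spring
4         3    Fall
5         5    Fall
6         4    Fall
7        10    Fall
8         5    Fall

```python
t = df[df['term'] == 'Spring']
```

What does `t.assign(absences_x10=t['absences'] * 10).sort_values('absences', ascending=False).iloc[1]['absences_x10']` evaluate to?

filter rows where term == 'Spring':
   absences    term
1         9  Spring
3         6  Spring
add column absences_x10 = t['absences'] * 10:
   absences    term  absences_x10
1         9  Spring            90
3         6  Spring            60
sort by absences descending:
   absences    term  absences_x10
1         9  Spring            90
3         6  Spring            60
Taking the value at position 1, column 'absences_x10' gives 60.

60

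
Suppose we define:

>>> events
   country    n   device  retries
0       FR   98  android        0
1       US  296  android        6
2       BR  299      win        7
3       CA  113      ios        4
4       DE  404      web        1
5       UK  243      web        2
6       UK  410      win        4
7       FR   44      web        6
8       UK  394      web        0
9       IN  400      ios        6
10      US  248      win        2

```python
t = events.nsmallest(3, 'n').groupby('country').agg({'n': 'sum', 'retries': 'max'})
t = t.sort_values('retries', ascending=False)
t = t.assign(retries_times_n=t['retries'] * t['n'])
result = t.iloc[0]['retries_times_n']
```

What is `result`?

852

take 3 rows with smallest n:
  country    n   device  retries
7      FR   44      web        6
0      FR   98  android        0
3      CA  113      ios        4
group by country: sum(n), max(retries):
           n  retries
country              
CA       113        4
FR       142        6
sort by retries descending:
           n  retries
country              
FR       142        6
CA       113        4
add column retries_times_n = t['retries'] * t['n']:
           n  retries  retries_times_n
country                               
FR       142        6              852
CA       113        4              452
value at position 0, column 'retries_times_n' → 852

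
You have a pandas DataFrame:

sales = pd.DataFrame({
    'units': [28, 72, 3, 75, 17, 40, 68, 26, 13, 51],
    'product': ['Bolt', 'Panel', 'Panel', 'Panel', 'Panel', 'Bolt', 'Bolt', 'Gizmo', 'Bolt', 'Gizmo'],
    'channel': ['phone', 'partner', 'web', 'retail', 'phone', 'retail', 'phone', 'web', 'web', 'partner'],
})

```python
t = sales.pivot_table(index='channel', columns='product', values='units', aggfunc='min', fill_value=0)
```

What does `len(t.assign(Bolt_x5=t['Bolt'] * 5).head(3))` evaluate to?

3

pivot: rows=channel, cols=product, min(units):
product  Bolt  Gizmo  Panel
channel                    
partner     0     51     72
phone      28      0     17
retail     40      0     75
web        13     26      3
add column Bolt_x5 = t['Bolt'] * 5:
product  Bolt  Gizmo  Panel  Bolt_x5
channel                             
partner     0     51     72        0
phone      28      0     17      140
retail     40      0     75      200
web        13     26      3       65
take first 3 rows:
product  Bolt  Gizmo  Panel  Bolt_x5
channel                             
partner     0     51     72        0
phone      28      0     17      140
retail     40      0     75      200
Finally, number of rows = 3.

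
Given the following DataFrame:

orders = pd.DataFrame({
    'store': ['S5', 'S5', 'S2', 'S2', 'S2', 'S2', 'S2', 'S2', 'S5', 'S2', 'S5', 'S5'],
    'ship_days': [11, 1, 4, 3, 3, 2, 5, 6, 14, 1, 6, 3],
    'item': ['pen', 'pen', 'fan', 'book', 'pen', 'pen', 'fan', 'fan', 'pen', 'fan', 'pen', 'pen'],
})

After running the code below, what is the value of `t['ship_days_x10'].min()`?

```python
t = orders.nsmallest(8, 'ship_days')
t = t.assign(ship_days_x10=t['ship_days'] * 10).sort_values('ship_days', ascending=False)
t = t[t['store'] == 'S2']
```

10

take 8 rows with smallest ship_days:
   store  ship_days  item
1     S5          1   pen
9     S2          1   fan
5     S2          2   pen
3     S2          3  book
4     S2          3   pen
11    S5          3   pen
2     S2          4   fan
6     S2          5   fan
add column ship_days_x10 = t['ship_days'] * 10:
   store  ship_days  item  ship_days_x10
1     S5          1   pen             10
9     S2          1   fan             10
5     S2          2   pen             20
3     S2          3  book             30
4     S2          3   pen             30
11    S5          3   pen             30
2     S2          4   fan             40
6     S2          5   fan             50
sort by ship_days descending:
   store  ship_days  item  ship_days_x10
6     S2          5   fan             50
2     S2          4   fan             40
3     S2          3  book             30
4     S2          3   pen             30
11    S5          3   pen             30
5     S2          2   pen             20
1     S5          1   pen             10
9     S2          1   fan             10
filter rows where store == 'S2':
  store  ship_days  item  ship_days_x10
6    S2          5   fan             50
2    S2          4   fan             40
3    S2          3  book             30
4    S2          3   pen             30
5    S2          2   pen             20
9    S2          1   fan             10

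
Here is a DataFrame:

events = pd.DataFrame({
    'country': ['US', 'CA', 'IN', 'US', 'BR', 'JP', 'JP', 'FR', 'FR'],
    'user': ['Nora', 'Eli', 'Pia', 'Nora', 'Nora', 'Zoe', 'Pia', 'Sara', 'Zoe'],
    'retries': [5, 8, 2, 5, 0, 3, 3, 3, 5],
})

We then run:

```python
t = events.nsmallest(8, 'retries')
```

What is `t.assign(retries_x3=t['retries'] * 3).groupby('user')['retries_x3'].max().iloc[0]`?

take 8 rows with smallest retries:
  country  user  retries
4      BR  Nora        0
2      IN   Pia        2
5      JP   Zoe        3
6      JP   Pia        3
7      FR  Sara        3
0      US  Nora        5
3      US  Nora        5
8      FR   Zoe        5
add column retries_x3 = t['retries'] * 3:
  country  user  retries  retries_x3
4      BR  Nora        0           0
2      IN   Pia        2           6
5      JP   Zoe        3           9
6      JP   Pia        3           9
7      FR  Sara        3           9
0      US  Nora        5          15
3      US  Nora        5          15
8      FR   Zoe        5          15
group by user, max of retries_x3:
user
Nora    15
Pia      9
Sara     9
Zoe     15
Name: retries_x3, dtype: int64
Hence 15.

15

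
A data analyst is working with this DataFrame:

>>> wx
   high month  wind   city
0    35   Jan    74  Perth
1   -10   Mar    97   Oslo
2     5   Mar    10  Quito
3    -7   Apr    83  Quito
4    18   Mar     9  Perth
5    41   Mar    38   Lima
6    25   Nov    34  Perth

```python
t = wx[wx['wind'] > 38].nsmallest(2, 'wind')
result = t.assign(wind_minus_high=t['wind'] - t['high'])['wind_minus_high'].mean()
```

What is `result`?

filter rows where wind > 38:
   high month  wind   city
0    35   Jan    74  Perth
1   -10   Mar    97   Oslo
3    -7   Apr    83  Quito
take 2 rows with smallest wind:
   high month  wind   city
0    35   Jan    74  Perth
3    -7   Apr    83  Quito
add column wind_minus_high = t['wind'] - t['high']:
   high month  wind   city  wind_minus_high
0    35   Jan    74  Perth               39
3    -7   Apr    83  Quito               90
Then the mean of column 'wind_minus_high': 64.5

64.5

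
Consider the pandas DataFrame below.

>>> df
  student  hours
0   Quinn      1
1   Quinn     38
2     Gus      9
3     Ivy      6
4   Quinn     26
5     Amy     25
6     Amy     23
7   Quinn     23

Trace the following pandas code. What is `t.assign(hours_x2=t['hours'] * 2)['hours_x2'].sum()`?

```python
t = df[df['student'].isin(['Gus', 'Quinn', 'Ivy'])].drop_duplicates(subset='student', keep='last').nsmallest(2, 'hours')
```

30

filter rows where student in ['Gus', 'Quinn', 'Ivy']:
  student  hours
0   Quinn      1
1   Quinn     38
2     Gus      9
3     Ivy      6
4   Quinn     26
7   Quinn     23
drop duplicate student (keep=last):
  student  hours
2     Gus      9
3     Ivy      6
7   Quinn     23
take 2 rows with smallest hours:
  student  hours
3     Ivy      6
2     Gus      9
add column hours_x2 = t['hours'] * 2:
  student  hours  hours_x2
3     Ivy      6        12
2     Gus      9        18
The sum of column 'hours_x2' is 30.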